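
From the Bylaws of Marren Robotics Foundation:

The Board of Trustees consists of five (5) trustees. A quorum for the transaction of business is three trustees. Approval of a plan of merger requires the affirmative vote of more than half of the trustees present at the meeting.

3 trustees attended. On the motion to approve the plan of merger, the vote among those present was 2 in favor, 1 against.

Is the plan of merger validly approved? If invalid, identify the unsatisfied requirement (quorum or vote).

Valid — all requirements satisfied.

Quorum: 3 present; quorum is 3. Satisfied.
Vote: the plan of merger requires a majority of the trustees present (3). A majority of 3 is 2, so 2 affirmative votes are needed; 2 voted in favor. Satisfied.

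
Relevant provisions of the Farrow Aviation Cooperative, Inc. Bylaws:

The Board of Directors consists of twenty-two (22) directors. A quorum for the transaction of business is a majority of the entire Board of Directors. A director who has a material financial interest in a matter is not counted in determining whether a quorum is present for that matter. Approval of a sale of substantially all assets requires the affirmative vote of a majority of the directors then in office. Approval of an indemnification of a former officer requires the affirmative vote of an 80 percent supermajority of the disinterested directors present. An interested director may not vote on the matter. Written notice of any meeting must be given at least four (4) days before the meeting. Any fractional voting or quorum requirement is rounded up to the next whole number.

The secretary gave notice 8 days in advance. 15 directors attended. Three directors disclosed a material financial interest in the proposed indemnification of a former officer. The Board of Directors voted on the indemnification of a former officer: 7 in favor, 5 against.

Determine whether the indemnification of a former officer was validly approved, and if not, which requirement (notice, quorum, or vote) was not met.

Notice: 8 days given; 4 required (8 ≥ 4). Satisfied.
Quorum: 15 present, but the 3 interested directors do not count, leaving 12. Quorum is 12. Satisfied.
Vote: the indemnification of a former officer requires four-fifths of the disinterested directors present (15 − 3 = 12). 4/5 of 12 = 9.60, rounded up to 10, so 10 affirmative votes are needed; 7 voted in favor. Not satisfied.

Invalid — vote requirement not satisfied.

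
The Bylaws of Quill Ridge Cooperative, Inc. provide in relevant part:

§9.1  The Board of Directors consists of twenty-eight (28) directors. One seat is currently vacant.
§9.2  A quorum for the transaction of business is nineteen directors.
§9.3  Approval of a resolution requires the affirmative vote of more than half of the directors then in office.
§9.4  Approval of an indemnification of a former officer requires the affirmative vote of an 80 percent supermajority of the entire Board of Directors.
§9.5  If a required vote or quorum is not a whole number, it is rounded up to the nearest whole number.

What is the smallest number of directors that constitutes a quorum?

19

The quorum is fixed at 19.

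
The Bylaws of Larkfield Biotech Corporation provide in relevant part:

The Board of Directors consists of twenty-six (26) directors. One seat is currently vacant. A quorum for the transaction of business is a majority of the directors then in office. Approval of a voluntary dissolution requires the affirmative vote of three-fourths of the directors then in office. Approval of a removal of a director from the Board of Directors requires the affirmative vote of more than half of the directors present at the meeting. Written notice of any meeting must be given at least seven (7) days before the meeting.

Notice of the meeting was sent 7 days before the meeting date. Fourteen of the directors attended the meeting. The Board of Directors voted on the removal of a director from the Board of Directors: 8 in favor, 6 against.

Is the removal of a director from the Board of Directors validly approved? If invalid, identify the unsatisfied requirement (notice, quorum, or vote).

Notice: 7 days given; 7 required (7 ≥ 7). Satisfied.
Quorum: 14 present; quorum is 13. Satisfied.
Vote: the removal of a director from the Board of Directors requires a majority of the directors present (14). A majority of 14 is 8, so 8 affirmative votes are needed; 8 voted in favor. Satisfied.

Valid — all requirements satisfied.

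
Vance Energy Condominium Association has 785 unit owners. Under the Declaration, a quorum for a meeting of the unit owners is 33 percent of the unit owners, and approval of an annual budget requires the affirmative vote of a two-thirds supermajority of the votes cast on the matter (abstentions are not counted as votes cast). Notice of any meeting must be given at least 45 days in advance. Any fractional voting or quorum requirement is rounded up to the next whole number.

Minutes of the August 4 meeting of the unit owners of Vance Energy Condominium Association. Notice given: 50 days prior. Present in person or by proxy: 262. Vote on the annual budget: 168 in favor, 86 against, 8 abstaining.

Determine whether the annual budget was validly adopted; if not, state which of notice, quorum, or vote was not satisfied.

Notice: 50 days given; 45 required. Satisfied.
Quorum: 33% of 785 = 259.05, rounded up to 260; 262 present. Satisfied.
Vote: requires two-thirds of the votes cast (262 − 8 abstaining = 254); 2/3 of 254 = 169.33, rounded up to 170, so 170 needed; 168 in favor. Not satisfied.

Invalid — vote requirement not satisfied.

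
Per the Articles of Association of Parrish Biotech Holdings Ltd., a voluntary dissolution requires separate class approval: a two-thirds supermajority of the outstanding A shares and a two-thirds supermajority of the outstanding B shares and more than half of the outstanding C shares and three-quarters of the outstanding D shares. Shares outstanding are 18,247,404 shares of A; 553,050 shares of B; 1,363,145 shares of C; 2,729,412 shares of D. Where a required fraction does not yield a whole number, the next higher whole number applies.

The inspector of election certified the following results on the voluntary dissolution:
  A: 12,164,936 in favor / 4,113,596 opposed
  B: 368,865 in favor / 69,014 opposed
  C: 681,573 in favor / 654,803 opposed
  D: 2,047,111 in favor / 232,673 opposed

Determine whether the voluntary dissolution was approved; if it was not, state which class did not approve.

A: 2/3 of 18247404 = 12164936; 12,164,936 required, 12,164,936 in favor — approved.
B: 2/3 of 553050 = 368700; 368,700 required, 368,865 in favor — approved.
C: a majority of 1363145 is 681573; 681,573 required, 681,573 in favor — approved.
D: 3/4 of 2729412 = 2047059; 2,047,059 required, 2,047,111 in favor — approved.

Approved — every class gave the required vote.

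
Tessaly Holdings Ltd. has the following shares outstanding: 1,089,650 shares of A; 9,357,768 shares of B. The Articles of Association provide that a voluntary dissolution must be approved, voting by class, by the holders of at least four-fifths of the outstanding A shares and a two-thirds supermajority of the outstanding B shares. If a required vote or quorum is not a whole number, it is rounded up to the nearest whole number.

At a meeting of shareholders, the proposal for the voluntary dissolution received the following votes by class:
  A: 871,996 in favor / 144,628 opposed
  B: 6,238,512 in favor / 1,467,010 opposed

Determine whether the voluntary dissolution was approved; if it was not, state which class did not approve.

A: 4/5 of 1089650 = 871720; 871,720 required, 871,996 in favor — approved.
B: 2/3 of 9357768 = 6238512; 6,238,512 required, 6,238,512 in favor — approved.

Approved — every class gave the required vote.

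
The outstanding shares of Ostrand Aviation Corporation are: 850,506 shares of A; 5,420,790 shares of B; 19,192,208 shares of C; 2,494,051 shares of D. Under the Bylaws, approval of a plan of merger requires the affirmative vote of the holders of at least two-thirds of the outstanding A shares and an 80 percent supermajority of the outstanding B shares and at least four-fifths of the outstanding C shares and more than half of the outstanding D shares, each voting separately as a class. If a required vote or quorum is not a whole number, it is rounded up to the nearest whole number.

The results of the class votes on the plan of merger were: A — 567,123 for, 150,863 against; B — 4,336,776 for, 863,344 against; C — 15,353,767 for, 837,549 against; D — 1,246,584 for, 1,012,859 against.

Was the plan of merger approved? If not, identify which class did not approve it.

Not approved — the D shares did not give the required vote.

A: 2/3 of 850506 = 567004; 567,004 required, 567,123 in favor — approved.
B: 4/5 of 5420790 = 4336632; 4,336,632 required, 4,336,776 in favor — approved.
C: 4/5 of 19192208 = 15353766.40, rounded up to 15353767; 15,353,767 required, 15,353,767 in favor — approved.
D: a majority of 2494051 is 1247026; 1,247,026 required, 1,246,584 in favor — not approved.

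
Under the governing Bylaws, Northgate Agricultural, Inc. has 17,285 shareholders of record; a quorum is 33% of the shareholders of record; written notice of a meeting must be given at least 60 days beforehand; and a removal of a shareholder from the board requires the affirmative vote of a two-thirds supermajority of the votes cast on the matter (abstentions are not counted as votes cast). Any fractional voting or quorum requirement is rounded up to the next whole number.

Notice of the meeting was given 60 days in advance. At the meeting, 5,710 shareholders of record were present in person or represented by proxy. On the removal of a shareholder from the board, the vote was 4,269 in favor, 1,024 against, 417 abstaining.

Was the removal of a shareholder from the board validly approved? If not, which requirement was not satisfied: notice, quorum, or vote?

Valid — all requirements satisfied.

Notice: 60 days given; 60 required. Satisfied.
Quorum: 33% of 17,285 = 5,704.05, rounded up to 5,705; 5,710 present. Satisfied.
Vote: requires two-thirds of the votes cast (5,710 − 417 abstaining = 5,293); 2/3 of 5293 = 3528.67, rounded up to 3529, so 3,529 needed; 4,269 in favor. Satisfied.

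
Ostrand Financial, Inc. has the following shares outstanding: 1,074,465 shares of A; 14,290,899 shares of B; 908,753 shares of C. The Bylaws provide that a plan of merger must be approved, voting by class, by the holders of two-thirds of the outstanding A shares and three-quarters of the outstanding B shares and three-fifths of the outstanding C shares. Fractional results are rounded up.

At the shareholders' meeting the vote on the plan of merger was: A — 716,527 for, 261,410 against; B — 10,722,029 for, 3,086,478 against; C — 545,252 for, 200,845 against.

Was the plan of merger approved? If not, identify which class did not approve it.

A: 2/3 of 1074465 = 716310; 716,310 required, 716,527 in favor — approved.
B: 3/4 of 14290899 = 10718174.25, rounded up to 10718175; 10,718,175 required, 10,722,029 in favor — approved.
C: 3/5 of 908753 = 545251.80, rounded up to 545252; 545,252 required, 545,252 in favor — approved.

Approved — every class gave the required vote.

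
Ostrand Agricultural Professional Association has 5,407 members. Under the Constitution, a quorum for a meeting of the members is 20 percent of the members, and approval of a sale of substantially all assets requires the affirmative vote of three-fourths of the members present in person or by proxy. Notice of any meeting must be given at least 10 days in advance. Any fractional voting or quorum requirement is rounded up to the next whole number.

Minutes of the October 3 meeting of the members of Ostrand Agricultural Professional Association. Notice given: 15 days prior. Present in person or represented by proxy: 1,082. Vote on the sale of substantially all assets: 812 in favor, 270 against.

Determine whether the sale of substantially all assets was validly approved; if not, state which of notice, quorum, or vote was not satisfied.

Valid — all requirements satisfied.

Notice: 15 days given; 10 required. Satisfied.
Quorum: 20% of 5,407 = 1,081.40, rounded up to 1,082; 1,082 present. Satisfied.
Vote: requires three-fourths of those present (1,082); 3/4 of 1082 = 811.50, rounded up to 812, so 812 needed; 812 in favor. Satisfied.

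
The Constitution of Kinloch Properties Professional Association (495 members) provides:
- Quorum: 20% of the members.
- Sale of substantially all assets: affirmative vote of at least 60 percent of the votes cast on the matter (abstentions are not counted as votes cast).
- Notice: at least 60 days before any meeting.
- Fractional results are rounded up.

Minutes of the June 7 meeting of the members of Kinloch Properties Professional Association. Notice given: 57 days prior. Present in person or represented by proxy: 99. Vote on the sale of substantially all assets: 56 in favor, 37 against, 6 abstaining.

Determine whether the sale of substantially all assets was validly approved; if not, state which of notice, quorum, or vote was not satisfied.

Invalid — notice requirement not satisfied.

Notice: 57 days given; 60 required. Not satisfied.
Quorum: 20% of 495 = 99; 99 present. Satisfied.
Vote: requires three-fifths of the votes cast (99 − 6 abstaining = 93); 3/5 of 93 = 55.80, rounded up to 56, so 56 needed; 56 in favor. Satisfied.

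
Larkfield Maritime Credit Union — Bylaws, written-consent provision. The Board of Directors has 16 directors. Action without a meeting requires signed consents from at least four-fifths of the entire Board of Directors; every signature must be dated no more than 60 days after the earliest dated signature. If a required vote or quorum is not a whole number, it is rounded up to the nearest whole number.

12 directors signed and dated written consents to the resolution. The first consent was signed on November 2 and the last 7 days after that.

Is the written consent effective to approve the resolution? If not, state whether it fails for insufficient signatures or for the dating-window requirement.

Not effective — insufficient signatures.

Signatures required: at least four-fifths of 16 — 4/5 of 16 = 12.80, rounded up to 13, so 13 needed; 12 signed. Insufficient.
Dating window: the latest signature is 7 days after the earliest; the limit is 60 days. Within the window.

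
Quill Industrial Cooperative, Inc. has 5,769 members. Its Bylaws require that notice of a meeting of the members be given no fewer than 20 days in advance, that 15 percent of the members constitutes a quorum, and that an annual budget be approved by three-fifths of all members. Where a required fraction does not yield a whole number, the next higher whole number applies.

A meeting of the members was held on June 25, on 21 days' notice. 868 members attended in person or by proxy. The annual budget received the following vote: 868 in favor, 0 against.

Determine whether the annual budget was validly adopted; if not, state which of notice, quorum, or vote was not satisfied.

Invalid — vote requirement not satisfied.

Notice: 21 days given; 20 required. Satisfied.
Quorum: 15% of 5,769 = 865.35, rounded up to 866; 868 present. Satisfied.
Vote: requires three-fifths of all members (5,769); 3/5 of 5769 = 3461.40, rounded up to 3462, so 3,462 needed; 868 in favor. Not satisfied.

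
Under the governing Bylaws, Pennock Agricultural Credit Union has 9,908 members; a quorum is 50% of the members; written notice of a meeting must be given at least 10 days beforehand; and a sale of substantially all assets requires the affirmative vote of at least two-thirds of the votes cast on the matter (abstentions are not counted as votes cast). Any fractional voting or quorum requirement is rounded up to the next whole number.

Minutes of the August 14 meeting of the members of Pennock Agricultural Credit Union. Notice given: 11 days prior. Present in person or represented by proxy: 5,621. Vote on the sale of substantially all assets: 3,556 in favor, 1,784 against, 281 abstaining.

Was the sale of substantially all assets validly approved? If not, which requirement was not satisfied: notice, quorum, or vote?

Invalid — vote requirement not satisfied.

Notice: 11 days given; 10 required. Satisfied.
Quorum: 50% of 9,908 = 4,954; 5,621 present. Satisfied.
Vote: requires two-thirds of the votes cast (5,621 − 281 abstaining = 5,340); 2/3 of 5340 = 3560, so 3,560 needed; 3,556 in favor. Not satisfied.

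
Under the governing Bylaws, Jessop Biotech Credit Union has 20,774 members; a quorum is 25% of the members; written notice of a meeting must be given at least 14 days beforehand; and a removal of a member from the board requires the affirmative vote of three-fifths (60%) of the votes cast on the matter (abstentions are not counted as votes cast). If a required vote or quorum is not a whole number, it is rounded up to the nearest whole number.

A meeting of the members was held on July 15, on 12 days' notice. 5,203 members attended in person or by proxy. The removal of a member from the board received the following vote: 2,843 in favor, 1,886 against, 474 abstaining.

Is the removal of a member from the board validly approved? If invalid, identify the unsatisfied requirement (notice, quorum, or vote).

Invalid — notice requirement not satisfied.

Notice: 12 days given; 14 required. Not satisfied.
Quorum: 25% of 20,774 = 5,193.50, rounded up to 5,194; 5,203 present. Satisfied.
Vote: requires three-fifths of the votes cast (5,203 − 474 abstaining = 4,729); 3/5 of 4729 = 2837.40, rounded up to 2838, so 2,838 needed; 2,843 in favor. Satisfied.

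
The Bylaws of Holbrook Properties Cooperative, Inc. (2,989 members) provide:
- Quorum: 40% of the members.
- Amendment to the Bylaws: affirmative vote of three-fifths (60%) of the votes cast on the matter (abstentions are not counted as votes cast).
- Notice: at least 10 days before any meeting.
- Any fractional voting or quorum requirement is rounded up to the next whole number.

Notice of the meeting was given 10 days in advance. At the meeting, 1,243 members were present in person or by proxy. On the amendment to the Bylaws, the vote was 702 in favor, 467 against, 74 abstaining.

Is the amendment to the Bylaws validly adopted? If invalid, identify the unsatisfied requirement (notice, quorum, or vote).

Valid — all requirements satisfied.

Notice: 10 days given; 10 required. Satisfied.
Quorum: 40% of 2,989 = 1,195.60, rounded up to 1,196; 1,243 present. Satisfied.
Vote: requires three-fifths of the votes cast (1,243 − 74 abstaining = 1,169); 3/5 of 1169 = 701.40, rounded up to 702, so 702 needed; 702 in favor. Satisfied.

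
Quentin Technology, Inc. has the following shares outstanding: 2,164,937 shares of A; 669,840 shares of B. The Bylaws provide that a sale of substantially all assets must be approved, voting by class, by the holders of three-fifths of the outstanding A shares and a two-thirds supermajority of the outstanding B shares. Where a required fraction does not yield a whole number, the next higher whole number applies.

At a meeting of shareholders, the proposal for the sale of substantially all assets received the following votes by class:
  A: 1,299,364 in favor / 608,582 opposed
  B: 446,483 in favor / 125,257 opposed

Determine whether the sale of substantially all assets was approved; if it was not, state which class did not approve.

A: 3/5 of 2164937 = 1298962.20, rounded up to 1298963; 1,298,963 required, 1,299,364 in favor — approved.
B: 2/3 of 669840 = 446560; 446,560 required, 446,483 in favor — not approved.

Not approved — the B shares did not give the required vote.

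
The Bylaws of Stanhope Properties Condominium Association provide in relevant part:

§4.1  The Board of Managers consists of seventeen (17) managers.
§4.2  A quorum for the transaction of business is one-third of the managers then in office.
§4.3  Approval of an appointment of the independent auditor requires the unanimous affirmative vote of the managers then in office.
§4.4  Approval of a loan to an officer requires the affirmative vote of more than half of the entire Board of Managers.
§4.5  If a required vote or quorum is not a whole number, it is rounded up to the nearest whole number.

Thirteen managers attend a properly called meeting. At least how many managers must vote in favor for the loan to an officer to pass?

9

The loan to an officer requires a majority of the entire Board of Managers (17).
A majority of 17 is 9.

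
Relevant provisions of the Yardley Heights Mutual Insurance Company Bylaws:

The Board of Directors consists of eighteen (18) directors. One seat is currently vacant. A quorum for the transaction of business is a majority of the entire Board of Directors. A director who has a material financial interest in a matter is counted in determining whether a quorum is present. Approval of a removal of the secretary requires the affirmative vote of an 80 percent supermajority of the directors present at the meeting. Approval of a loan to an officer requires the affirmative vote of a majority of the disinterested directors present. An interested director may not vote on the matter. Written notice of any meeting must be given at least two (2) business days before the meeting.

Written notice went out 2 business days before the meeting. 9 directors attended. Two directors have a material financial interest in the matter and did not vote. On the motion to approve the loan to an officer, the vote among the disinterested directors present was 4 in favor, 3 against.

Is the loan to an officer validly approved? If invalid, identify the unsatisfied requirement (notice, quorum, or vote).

Notice: 2 business days given; 2 required (2 ≥ 2). Satisfied.
Quorum: 9 present (interested directors count toward quorum); quorum is 10. Not satisfied.
Vote: the loan to an officer requires a majority of the disinterested directors present (9 − 2 = 7). A majority of 7 is 4, so 4 affirmative votes are needed; 4 voted in favor. Satisfied. (Moot — without a quorum no business can be validly transacted.)

Invalid — quorum requirement not satisfied.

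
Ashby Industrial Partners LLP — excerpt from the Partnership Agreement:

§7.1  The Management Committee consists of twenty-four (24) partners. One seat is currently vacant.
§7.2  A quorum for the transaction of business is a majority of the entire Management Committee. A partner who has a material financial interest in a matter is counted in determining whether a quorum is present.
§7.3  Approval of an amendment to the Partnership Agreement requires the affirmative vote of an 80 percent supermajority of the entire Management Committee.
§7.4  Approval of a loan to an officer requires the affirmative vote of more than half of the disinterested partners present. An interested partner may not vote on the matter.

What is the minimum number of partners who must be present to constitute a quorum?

A majority of 24 is 13.

13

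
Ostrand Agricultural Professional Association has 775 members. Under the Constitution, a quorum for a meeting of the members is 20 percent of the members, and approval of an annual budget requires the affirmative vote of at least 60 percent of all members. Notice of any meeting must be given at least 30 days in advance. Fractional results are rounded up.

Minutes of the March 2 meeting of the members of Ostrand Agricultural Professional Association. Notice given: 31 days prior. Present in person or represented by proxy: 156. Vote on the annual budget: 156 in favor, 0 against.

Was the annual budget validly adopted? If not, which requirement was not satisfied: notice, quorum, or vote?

Notice: 31 days given; 30 required. Satisfied.
Quorum: 20% of 775 = 155; 156 present. Satisfied.
Vote: requires three-fifths of all members (775); 3/5 of 775 = 465, so 465 needed; 156 in favor. Not satisfied.

Invalid — vote requirement not satisfied.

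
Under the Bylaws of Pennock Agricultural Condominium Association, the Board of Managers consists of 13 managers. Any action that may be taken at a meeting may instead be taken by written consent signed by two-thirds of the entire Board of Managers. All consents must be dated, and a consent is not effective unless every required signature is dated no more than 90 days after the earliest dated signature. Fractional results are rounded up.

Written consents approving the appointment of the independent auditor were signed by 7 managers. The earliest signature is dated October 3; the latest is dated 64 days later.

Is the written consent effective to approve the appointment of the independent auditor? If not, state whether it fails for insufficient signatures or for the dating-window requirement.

Signatures required: two-thirds of 13 — 2/3 of 13 = 8.67, rounded up to 9, so 9 needed; 7 signed. Insufficient.
Dating window: the latest signature is 64 days after the earliest; the limit is 90 days. Within the window.

Not effective — insufficient signatures.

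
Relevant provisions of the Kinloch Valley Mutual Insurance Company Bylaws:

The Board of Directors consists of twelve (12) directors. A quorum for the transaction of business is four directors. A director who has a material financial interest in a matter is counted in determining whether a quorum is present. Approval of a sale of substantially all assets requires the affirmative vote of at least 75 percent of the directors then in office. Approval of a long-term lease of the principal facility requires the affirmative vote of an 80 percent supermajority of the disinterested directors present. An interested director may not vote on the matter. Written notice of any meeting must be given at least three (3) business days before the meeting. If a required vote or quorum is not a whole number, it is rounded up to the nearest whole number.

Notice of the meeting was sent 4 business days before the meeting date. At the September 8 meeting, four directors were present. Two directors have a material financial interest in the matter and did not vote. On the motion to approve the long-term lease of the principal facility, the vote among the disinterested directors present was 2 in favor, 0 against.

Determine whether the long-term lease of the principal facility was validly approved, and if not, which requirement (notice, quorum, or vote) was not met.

Valid — all requirements satisfied.

Notice: 4 business days given; 3 required (4 ≥ 3). Satisfied.
Quorum: 4 present (interested directors count toward quorum); quorum is 4. Satisfied.
Vote: the long-term lease of the principal facility requires four-fifths of the disinterested directors present (4 − 2 = 2). 4/5 of 2 = 1.60, rounded up to 2, so 2 affirmative votes are needed; 2 voted in favor. Satisfied.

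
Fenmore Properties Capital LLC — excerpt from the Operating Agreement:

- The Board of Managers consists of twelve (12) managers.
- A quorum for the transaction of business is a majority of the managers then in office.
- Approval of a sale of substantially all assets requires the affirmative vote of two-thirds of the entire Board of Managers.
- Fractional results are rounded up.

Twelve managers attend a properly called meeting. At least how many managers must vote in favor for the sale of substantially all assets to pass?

8

The sale of substantially all assets requires two-thirds of the entire Board of Managers (12).
2/3 of 12 = 8.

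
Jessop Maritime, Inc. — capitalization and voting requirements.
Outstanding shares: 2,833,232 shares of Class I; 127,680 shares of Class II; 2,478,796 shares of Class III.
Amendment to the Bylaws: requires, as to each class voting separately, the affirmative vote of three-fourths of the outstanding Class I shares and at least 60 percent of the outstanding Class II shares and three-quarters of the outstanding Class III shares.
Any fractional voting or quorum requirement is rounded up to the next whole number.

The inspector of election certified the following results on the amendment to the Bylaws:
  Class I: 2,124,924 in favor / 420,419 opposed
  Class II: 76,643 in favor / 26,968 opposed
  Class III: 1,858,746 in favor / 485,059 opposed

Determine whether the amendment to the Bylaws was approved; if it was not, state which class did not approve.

Class I: 3/4 of 2833232 = 2124924; 2,124,924 required, 2,124,924 in favor — approved.
Class II: 3/5 of 127680 = 76608; 76,608 required, 76,643 in favor — approved.
Class III: 3/4 of 2478796 = 1859097; 1,859,097 required, 1,858,746 in favor — not approved.

Not approved — the Class III shares did not give the required vote.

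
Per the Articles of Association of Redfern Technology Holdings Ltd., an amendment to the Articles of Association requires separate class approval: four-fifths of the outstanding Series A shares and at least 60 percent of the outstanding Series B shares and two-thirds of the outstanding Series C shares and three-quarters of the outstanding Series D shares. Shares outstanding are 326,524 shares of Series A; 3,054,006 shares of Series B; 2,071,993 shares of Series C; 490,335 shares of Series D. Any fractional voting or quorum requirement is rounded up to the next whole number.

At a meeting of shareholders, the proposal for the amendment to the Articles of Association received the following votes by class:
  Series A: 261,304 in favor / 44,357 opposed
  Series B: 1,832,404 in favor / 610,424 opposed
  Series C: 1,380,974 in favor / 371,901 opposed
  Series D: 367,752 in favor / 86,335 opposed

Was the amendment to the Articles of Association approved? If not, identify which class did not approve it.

Not approved — the Series C shares did not give the required vote.

Series A: 4/5 of 326524 = 261219.20, rounded up to 261220; 261,220 required, 261,304 in favor — approved.
Series B: 3/5 of 3054006 = 1832403.60, rounded up to 1832404; 1,832,404 required, 1,832,404 in favor — approved.
Series C: 2/3 of 2071993 = 1381328.67, rounded up to 1381329; 1,381,329 required, 1,380,974 in favor — not approved.
Series D: 3/4 of 490335 = 367751.25, rounded up to 367752; 367,752 required, 367,752 in favor — approved.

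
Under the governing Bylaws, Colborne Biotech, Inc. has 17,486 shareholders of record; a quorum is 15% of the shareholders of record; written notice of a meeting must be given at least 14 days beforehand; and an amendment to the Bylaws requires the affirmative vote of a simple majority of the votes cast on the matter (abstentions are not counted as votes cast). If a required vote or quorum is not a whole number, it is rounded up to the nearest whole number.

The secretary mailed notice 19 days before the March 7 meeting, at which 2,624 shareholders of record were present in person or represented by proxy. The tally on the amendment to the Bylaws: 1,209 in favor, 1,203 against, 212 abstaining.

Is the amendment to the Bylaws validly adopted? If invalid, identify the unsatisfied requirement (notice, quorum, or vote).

Notice: 19 days given; 14 required. Satisfied.
Quorum: 15% of 17,486 = 2,622.90, rounded up to 2,623; 2,624 present. Satisfied.
Vote: requires a majority of the votes cast (2,624 − 212 abstaining = 2,412); a majority of 2412 is 1207, so 1,207 needed; 1,209 in favor. Satisfied.

Valid — all requirements satisfied.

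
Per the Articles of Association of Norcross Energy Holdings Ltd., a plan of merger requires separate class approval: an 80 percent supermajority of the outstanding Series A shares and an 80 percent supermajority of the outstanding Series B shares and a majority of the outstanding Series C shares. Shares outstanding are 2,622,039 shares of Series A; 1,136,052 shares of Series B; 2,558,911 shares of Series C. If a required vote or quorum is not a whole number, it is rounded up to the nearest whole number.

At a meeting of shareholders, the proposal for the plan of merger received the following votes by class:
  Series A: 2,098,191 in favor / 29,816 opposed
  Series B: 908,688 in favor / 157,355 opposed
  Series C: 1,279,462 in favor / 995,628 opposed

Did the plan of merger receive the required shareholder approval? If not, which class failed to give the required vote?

Series A: 4/5 of 2622039 = 2097631.20, rounded up to 2097632; 2,097,632 required, 2,098,191 in favor — approved.
Series B: 4/5 of 1136052 = 908841.60, rounded up to 908842; 908,842 required, 908,688 in favor — not approved.
Series C: a majority of 2558911 is 1279456; 1,279,456 required, 1,279,462 in favor — approved.

Not approved — the Series B shares did not give the required vote.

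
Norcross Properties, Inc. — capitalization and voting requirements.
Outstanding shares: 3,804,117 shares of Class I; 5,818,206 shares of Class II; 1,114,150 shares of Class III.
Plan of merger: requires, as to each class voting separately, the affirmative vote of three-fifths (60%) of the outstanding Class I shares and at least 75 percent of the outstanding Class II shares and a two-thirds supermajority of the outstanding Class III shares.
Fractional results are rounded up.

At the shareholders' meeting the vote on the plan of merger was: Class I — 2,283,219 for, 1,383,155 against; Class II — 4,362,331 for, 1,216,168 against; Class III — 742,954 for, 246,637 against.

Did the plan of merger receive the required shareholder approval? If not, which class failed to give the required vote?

Not approved — the Class II shares did not give the required vote.

Class I: 3/5 of 3804117 = 2282470.20, rounded up to 2282471; 2,282,471 required, 2,283,219 in favor — approved.
Class II: 3/4 of 5818206 = 4363654.50, rounded up to 4363655; 4,363,655 required, 4,362,331 in favor — not approved.
Class III: 2/3 of 1114150 = 742766.67, rounded up to 742767; 742,767 required, 742,954 in favor — approved.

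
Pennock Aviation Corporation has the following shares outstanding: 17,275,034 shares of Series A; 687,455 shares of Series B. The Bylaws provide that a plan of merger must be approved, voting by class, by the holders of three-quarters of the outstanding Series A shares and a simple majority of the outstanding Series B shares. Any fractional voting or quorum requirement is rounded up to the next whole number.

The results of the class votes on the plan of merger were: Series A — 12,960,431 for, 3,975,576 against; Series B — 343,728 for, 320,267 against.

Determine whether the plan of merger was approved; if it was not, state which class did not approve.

Approved — every class gave the required vote.

Series A: 3/4 of 17275034 = 12956275.50, rounded up to 12956276; 12,956,276 required, 12,960,431 in favor — approved.
Series B: a majority of 687455 is 343728; 343,728 required, 343,728 in favor — approved.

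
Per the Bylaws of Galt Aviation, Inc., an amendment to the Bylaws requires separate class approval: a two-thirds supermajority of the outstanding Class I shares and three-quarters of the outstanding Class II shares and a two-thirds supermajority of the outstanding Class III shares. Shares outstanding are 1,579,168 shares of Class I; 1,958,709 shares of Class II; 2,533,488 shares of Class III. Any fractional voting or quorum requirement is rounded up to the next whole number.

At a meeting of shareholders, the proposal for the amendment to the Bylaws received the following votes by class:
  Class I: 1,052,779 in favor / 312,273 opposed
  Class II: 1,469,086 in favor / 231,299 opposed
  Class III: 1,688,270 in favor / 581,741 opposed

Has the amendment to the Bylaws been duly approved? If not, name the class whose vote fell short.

Not approved — the Class III shares did not give the required vote.

Class I: 2/3 of 1579168 = 1052778.67, rounded up to 1052779; 1,052,779 required, 1,052,779 in favor — approved.
Class II: 3/4 of 1958709 = 1469031.75, rounded up to 1469032; 1,469,032 required, 1,469,086 in favor — approved.
Class III: 2/3 of 2533488 = 1688992; 1,688,992 required, 1,688,270 in favor — not approved.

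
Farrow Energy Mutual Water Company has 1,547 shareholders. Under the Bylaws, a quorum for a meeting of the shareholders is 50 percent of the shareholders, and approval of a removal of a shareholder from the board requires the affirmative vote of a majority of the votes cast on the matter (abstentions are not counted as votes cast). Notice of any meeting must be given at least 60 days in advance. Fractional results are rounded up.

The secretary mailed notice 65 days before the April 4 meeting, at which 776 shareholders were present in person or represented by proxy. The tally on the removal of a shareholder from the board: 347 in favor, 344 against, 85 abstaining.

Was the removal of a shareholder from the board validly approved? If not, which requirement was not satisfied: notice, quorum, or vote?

Notice: 65 days given; 60 required. Satisfied.
Quorum: 50% of 1,547 = 773.50, rounded up to 774; 776 present. Satisfied.
Vote: requires a majority of the votes cast (776 − 85 abstaining = 691); a majority of 691 is 346, so 346 needed; 347 in favor. Satisfied.

Valid — all requirements satisfied.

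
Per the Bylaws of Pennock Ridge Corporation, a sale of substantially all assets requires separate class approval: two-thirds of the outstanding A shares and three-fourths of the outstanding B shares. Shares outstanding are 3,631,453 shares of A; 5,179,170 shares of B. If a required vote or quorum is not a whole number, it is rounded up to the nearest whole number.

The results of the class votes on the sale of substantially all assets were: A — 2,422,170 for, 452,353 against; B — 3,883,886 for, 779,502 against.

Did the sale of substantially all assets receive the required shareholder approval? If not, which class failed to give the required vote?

A: 2/3 of 3631453 = 2420968.67, rounded up to 2420969; 2,420,969 required, 2,422,170 in favor — approved.
B: 3/4 of 5179170 = 3884377.50, rounded up to 3884378; 3,884,378 required, 3,883,886 in favor — not approved.

Not approved — the B shares did not give the required vote.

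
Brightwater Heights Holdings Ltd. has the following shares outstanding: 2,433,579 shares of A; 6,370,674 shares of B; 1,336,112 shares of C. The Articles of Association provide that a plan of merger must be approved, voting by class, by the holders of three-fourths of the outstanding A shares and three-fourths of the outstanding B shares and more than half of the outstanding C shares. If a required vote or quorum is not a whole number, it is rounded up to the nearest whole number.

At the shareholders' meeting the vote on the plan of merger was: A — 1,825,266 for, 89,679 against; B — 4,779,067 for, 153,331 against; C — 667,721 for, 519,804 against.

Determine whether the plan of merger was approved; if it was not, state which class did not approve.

Not approved — the C shares did not give the required vote.

A: 3/4 of 2433579 = 1825184.25, rounded up to 1825185; 1,825,185 required, 1,825,266 in favor — approved.
B: 3/4 of 6370674 = 4778005.50, rounded up to 4778006; 4,778,006 required, 4,779,067 in favor — approved.
C: a majority of 1336112 is 668057; 668,057 required, 667,721 in favor — not approved.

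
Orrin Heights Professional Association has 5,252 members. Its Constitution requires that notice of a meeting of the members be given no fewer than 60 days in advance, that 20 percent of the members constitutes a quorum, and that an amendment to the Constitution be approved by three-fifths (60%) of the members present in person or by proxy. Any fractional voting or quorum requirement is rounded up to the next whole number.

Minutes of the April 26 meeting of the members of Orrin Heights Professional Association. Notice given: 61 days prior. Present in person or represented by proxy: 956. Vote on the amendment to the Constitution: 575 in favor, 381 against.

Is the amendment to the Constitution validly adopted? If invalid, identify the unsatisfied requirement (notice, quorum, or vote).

Notice: 61 days given; 60 required. Satisfied.
Quorum: 20% of 5,252 = 1,050.40, rounded up to 1,051; 956 present. Not satisfied.
Vote: requires three-fifths of those present (956); 3/5 of 956 = 573.60, rounded up to 574, so 574 needed; 575 in favor. Satisfied.

Invalid — quorum requirement not satisfied.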